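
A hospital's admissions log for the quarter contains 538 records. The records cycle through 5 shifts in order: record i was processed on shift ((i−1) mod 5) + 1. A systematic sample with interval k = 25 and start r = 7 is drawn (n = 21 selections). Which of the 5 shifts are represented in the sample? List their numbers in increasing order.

Consecutive selections differ by k = 25, so their shift numbers differ by 25 mod 5 = 0.
gcd(25, 5) = 5, so the sample visits 5/5 = 1 distinct residues mod 5.
Start 7 is shift 2; the shifts hit are 2.

2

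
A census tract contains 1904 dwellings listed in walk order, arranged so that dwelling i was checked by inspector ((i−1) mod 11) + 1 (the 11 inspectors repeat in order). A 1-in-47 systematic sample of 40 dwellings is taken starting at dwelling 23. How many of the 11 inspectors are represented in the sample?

11

Consecutive selections differ by k = 47, so their inspector numbers differ by 47 mod 11 = 3.
gcd(47, 11) = 1, so the sample visits 11/1 = 11 distinct residues mod 11.
Start 23 is inspector 1; the inspectors hit are 1, 2, 3, 4, 5, 6, 7, 8, 9, 10, 11.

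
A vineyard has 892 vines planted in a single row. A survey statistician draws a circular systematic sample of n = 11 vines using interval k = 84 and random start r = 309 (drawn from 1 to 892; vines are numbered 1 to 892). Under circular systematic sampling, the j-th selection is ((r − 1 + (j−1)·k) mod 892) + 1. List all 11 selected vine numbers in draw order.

Selection 1: 309
Selection 2: 309 + 84 = 393
Selection 3: 393 + 84 = 477
Selection 4: 477 + 84 = 561
Selection 5: 561 + 84 = 645
Selection 6: 645 + 84 = 729
Selection 7: 729 + 84 = 813
Selection 8: 813 + 84 = 897 → 897 − 892 = 5
Selection 9: 5 + 84 = 89
Selection 10: 89 + 84 = 173
Selection 11: 173 + 84 = 257

309, 393, 477, 561, 645, 729, 813, 5, 89, 173, 257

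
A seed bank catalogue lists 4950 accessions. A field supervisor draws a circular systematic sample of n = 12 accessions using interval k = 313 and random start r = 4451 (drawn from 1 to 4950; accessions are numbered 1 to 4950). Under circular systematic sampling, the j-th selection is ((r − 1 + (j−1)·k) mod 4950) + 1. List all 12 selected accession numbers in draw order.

4451, 4764, 127, 440, 753, 1066, 1379, 1692, 2005, 2318, 2631, 2944

Selection 1: 4451
Selection 2: 4451 + 313 = 4764
Selection 3: 4764 + 313 = 5077 → 5077 − 4950 = 127
Selection 4: 127 + 313 = 440
Selection 5: 440 + 313 = 753
Selection 6: 753 + 313 = 1066
Selection 7: 1066 + 313 = 1379
Selection 8: 1379 + 313 = 1692
Selection 9: 1692 + 313 = 2005
Selection 10: 2005 + 313 = 2318
Selection 11: 2318 + 313 = 2631
Selection 12: 2631 + 313 = 2944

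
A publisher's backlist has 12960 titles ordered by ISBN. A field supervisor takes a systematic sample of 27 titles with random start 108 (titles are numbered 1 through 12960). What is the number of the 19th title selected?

8748

k = 12960/27 = 480
19th selection = r + (19−1)·k = 108 + 18×480 = 108 + 8640 = 8748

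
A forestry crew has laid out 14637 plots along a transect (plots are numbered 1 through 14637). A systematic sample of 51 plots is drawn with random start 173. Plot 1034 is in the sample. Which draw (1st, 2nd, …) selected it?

4

k = 14637/51 = 287
position = (1034 − 173)/287 + 1 = 861/287 + 1 = 3 + 1 = 4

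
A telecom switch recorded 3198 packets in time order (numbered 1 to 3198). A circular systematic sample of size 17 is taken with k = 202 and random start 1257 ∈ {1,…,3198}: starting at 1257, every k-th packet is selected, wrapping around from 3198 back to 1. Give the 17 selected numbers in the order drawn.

Selection 1: 1257
Selection 2: 1257 + 202 = 1459
Selection 3: 1459 + 202 = 1661
Selection 4: 1661 + 202 = 1863
Selection 5: 1863 + 202 = 2065
Selection 6: 2065 + 202 = 2267
Selection 7: 2267 + 202 = 2469
Selection 8: 2469 + 202 = 2671
Selection 9: 2671 + 202 = 2873
Selection 10: 2873 + 202 = 3075
Selection 11: 3075 + 202 = 3277 → 3277 − 3198 = 79
Selection 12: 79 + 202 = 281
Selection 13: 281 + 202 = 483
Selection 14: 483 + 202 = 685
Selection 15: 685 + 202 = 887
Selection 16: 887 + 202 = 1089
Selection 17: 1089 + 202 = 1291

1257, 1459, 1661, 1863, 2065, 2267, 2469, 2671, 2873, 3075, 79, 281, 483, 685, 887, 1089, 1291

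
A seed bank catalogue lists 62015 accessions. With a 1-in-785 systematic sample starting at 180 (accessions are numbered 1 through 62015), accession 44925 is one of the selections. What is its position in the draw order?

k = 785
position = (44925 − 180)/785 + 1 = 44745/785 + 1 = 57 + 1 = 58

58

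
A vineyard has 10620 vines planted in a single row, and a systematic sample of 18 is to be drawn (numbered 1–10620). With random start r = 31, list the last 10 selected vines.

4751, 5341, 5931, 6521, 7111, 7701, 8291, 8881, 9471, 10061

k = N/n = 10620/18 = 590
9th selection = 31 + 8×590 = 4751
10th: 4751 + 590 = 5341
11th: 5341 + 590 = 5931
12th: 5931 + 590 = 6521
13th: 6521 + 590 = 7111
14th: 7111 + 590 = 7701
15th: 7701 + 590 = 8291
16th: 8291 + 590 = 8881
17th: 8881 + 590 = 9471
18th: 9471 + 590 = 10061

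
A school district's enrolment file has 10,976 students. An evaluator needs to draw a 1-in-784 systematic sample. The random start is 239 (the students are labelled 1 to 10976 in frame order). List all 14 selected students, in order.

student 1: 239
student 2: 239 + 784 = 1023
student 3: 1023 + 784 = 1807
student 4: 1807 + 784 = 2591
student 5: 2591 + 784 = 3375
student 6: 3375 + 784 = 4159
student 7: 4159 + 784 = 4943
student 8: 4943 + 784 = 5727
student 9: 5727 + 784 = 6511
student 10: 6511 + 784 = 7295
student 11: 7295 + 784 = 8079
student 12: 8079 + 784 = 8863
student 13: 8863 + 784 = 9647
student 14: 9647 + 784 = 10431

239, 1023, 1807, 2591, 3375, 4159, 4943, 5727, 6511, 7295, 8079, 8863, 9647, 10431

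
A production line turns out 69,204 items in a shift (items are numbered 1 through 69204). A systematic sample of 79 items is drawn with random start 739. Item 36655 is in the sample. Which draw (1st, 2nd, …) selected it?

42

k = 69204/79 = 876
position = (36655 − 739)/876 + 1 = 35916/876 + 1 = 41 + 1 = 42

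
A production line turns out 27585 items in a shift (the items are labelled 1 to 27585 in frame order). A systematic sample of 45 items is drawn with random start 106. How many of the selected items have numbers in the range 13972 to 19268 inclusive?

9

k = 27585/45 = 613
First selection ≥ 13972: 106 + ⌈(13972−106)/613⌉·613 = 106 + 23×613 = 14205
Last selection ≤ 19268: 106 + ⌊(19268−106)/613⌋·613 = 106 + 31×613 = 19109
Count = 31 − 23 + 1 = 9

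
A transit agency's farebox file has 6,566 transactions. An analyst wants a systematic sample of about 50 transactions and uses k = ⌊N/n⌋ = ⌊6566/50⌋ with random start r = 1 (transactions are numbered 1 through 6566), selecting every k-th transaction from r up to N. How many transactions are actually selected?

51

k = ⌊6566/50⌋ = 131
Achieved size = ⌊(6566 − 1)/131⌋ + 1 = ⌊6565/131⌋ + 1 = 50 + 1 = 51
(last selection: 1 + 50×131 = 6551 ≤ 6566; next would be 6682 > 6566)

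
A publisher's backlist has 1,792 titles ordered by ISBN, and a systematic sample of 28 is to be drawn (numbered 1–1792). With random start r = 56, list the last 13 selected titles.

k = N/n = 1792/28 = 64
16th selection = 56 + 15×64 = 1016
17th: 1016 + 64 = 1080
18th: 1080 + 64 = 1144
19th: 1144 + 64 = 1208
20th: 1208 + 64 = 1272
21st: 1272 + 64 = 1336
22nd: 1336 + 64 = 1400
23rd: 1400 + 64 = 1464
24th: 1464 + 64 = 1528
25th: 1528 + 64 = 1592
26th: 1592 + 64 = 1656
27th: 1656 + 64 = 1720
28th: 1720 + 64 = 1784

1016, 1080, 1144, 1208, 1272, 1336, 1400, 1464, 1528, 1592, 1656, 1720, 1784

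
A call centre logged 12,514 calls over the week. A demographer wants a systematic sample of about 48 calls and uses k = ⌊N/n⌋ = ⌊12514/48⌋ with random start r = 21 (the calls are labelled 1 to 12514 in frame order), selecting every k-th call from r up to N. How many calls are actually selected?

k = ⌊12514/48⌋ = 260
Achieved size = ⌊(12514 − 21)/260⌋ + 1 = ⌊12493/260⌋ + 1 = 48 + 1 = 49
(last selection: 21 + 48×260 = 12501 ≤ 12514; next would be 12761 > 12514)

49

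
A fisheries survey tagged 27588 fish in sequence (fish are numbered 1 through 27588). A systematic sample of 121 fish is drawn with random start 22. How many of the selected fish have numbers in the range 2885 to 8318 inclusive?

k = 27588/121 = 228
First selection ≥ 2885: 22 + ⌈(2885−22)/228⌉·228 = 22 + 13×228 = 2986
Last selection ≤ 8318: 22 + ⌊(8318−22)/228⌋·228 = 22 + 36×228 = 8230
Count = 36 − 13 + 1 = 24

24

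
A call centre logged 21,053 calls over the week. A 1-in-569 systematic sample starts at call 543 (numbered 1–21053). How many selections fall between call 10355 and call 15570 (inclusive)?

9

k = 569
First selection ≥ 10355: 543 + ⌈(10355−543)/569⌉·569 = 543 + 18×569 = 10785
Last selection ≤ 15570: 543 + ⌊(15570−543)/569⌋·569 = 543 + 26×569 = 15337
Count = 26 − 18 + 1 = 9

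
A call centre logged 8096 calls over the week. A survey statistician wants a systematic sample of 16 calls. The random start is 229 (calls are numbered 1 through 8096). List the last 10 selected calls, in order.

3265, 3771, 4277, 4783, 5289, 5795, 6301, 6807, 7313, 7819

k = N/n = 8096/16 = 506
7th selection = 229 + 6×506 = 3265
8th: 3265 + 506 = 3771
9th: 3771 + 506 = 4277
10th: 4277 + 506 = 4783
11th: 4783 + 506 = 5289
12th: 5289 + 506 = 5795
13th: 5795 + 506 = 6301
14th: 6301 + 506 = 6807
15th: 6807 + 506 = 7313
16th: 7313 + 506 = 7819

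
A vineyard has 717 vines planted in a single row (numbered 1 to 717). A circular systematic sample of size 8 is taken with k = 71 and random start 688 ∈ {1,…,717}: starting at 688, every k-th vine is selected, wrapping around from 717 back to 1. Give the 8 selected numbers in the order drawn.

688, 42, 113, 184, 255, 326, 397, 468

Selection 1: 688
Selection 2: 688 + 71 = 759 → 759 − 717 = 42
Selection 3: 42 + 71 = 113
Selection 4: 113 + 71 = 184
Selection 5: 184 + 71 = 255
Selection 6: 255 + 71 = 326
Selection 7: 326 + 71 = 397
Selection 8: 397 + 71 = 468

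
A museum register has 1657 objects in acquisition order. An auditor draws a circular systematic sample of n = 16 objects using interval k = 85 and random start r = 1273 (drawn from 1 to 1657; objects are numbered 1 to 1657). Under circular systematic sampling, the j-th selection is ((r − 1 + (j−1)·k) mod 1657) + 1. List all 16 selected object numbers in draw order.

1273, 1358, 1443, 1528, 1613, 41, 126, 211, 296, 381, 466, 551, 636, 721, 806, 891

Selection 1: 1273
Selection 2: 1273 + 85 = 1358
Selection 3: 1358 + 85 = 1443
Selection 4: 1443 + 85 = 1528
Selection 5: 1528 + 85 = 1613
Selection 6: 1613 + 85 = 1698 → 1698 − 1657 = 41
Selection 7: 41 + 85 = 126
Selection 8: 126 + 85 = 211
Selection 9: 211 + 85 = 296
Selection 10: 296 + 85 = 381
Selection 11: 381 + 85 = 466
Selection 12: 466 + 85 = 551
Selection 13: 551 + 85 = 636
Selection 14: 636 + 85 = 721
Selection 15: 721 + 85 = 806
Selection 16: 806 + 85 = 891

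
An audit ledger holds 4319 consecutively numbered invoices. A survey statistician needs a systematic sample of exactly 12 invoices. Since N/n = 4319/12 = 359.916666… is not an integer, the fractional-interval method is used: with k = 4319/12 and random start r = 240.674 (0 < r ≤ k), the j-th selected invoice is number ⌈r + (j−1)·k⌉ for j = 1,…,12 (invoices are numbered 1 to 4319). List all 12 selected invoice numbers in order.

241, 601, 961, 1321, 1681, 2041, 2401, 2761, 3121, 3480, 3840, 4200

j=1: r + 0k = 240.674 → ⌈·⌉ = 241
j=2: r + 1k = 600.590666… → ⌈·⌉ = 601
j=3: r + 2k = 960.507333… → ⌈·⌉ = 961
j=4: r + 3k = 1320.424 → ⌈·⌉ = 1321
j=5: r + 4k = 1680.340666… → ⌈·⌉ = 1681
j=6: r + 5k = 2040.257333… → ⌈·⌉ = 2041
j=7: r + 6k = 2400.174 → ⌈·⌉ = 2401
j=8: r + 7k = 2760.090666… → ⌈·⌉ = 2761
j=9: r + 8k = 3120.007333… → ⌈·⌉ = 3121
j=10: r + 9k = 3479.924 → ⌈·⌉ = 3480
j=11: r + 10k = 3839.840666… → ⌈·⌉ = 3840
j=12: r + 11k = 4199.757333… → ⌈·⌉ = 4200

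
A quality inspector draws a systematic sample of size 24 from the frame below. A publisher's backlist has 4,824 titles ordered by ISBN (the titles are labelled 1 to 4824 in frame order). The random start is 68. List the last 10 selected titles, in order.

k = N/n = 4824/24 = 201
15th selection = 68 + 14×201 = 2882
16th: 2882 + 201 = 3083
17th: 3083 + 201 = 3284
18th: 3284 + 201 = 3485
19th: 3485 + 201 = 3686
20th: 3686 + 201 = 3887
21st: 3887 + 201 = 4088
22nd: 4088 + 201 = 4289
23rd: 4289 + 201 = 4490
24th: 4490 + 201 = 4691

2882, 3083, 3284, 3485, 3686, 3887, 4088, 4289, 4490, 4691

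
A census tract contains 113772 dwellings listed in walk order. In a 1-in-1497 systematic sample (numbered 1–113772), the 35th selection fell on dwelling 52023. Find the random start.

1125

k = 1497
r = 52023 − (35−1)×1497 = 52023 − 50898 = 1125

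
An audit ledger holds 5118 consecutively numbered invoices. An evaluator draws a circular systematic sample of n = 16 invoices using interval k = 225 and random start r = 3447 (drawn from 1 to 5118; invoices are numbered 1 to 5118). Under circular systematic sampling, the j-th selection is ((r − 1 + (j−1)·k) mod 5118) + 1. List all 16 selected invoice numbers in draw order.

Selection 1: 3447
Selection 2: 3447 + 225 = 3672
Selection 3: 3672 + 225 = 3897
Selection 4: 3897 + 225 = 4122
Selection 5: 4122 + 225 = 4347
Selection 6: 4347 + 225 = 4572
Selection 7: 4572 + 225 = 4797
Selection 8: 4797 + 225 = 5022
Selection 9: 5022 + 225 = 5247 → 5247 − 5118 = 129
Selection 10: 129 + 225 = 354
Selection 11: 354 + 225 = 579
Selection 12: 579 + 225 = 804
Selection 13: 804 + 225 = 1029
Selection 14: 1029 + 225 = 1254
Selection 15: 1254 + 225 = 1479
Selection 16: 1479 + 225 = 1704

3447, 3672, 3897, 4122, 4347, 4572, 4797, 5022, 129, 354, 579, 804, 1029, 1254, 1479, 1704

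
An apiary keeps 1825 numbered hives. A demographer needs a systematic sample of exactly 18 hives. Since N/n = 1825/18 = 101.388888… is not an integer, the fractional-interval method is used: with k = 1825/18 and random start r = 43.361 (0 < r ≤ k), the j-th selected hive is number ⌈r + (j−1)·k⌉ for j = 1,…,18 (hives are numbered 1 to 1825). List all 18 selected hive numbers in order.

44, 145, 247, 348, 449, 551, 652, 754, 855, 956, 1058, 1159, 1261, 1362, 1463, 1565, 1666, 1767

j=1: r + 0k = 43.361 → ⌈·⌉ = 44
j=2: r + 1k = 144.749888… → ⌈·⌉ = 145
j=3: r + 2k = 246.138777… → ⌈·⌉ = 247
j=4: r + 3k = 347.527666… → ⌈·⌉ = 348
j=5: r + 4k = 448.916555… → ⌈·⌉ = 449
j=6: r + 5k = 550.305444… → ⌈·⌉ = 551
j=7: r + 6k = 651.694333… → ⌈·⌉ = 652
j=8: r + 7k = 753.083222… → ⌈·⌉ = 754
j=9: r + 8k = 854.472111… → ⌈·⌉ = 855
j=10: r + 9k = 955.861 → ⌈·⌉ = 956
j=11: r + 10k = 1057.249888… → ⌈·⌉ = 1058
j=12: r + 11k = 1158.638777… → ⌈·⌉ = 1159
j=13: r + 12k = 1260.027666… → ⌈·⌉ = 1261
j=14: r + 13k = 1361.416555… → ⌈·⌉ = 1362
j=15: r + 14k = 1462.805444… → ⌈·⌉ = 1463
j=16: r + 15k = 1564.194333… → ⌈·⌉ = 1565
j=17: r + 16k = 1665.583222… → ⌈·⌉ = 1666
j=18: r + 17k = 1766.972111… → ⌈·⌉ = 1767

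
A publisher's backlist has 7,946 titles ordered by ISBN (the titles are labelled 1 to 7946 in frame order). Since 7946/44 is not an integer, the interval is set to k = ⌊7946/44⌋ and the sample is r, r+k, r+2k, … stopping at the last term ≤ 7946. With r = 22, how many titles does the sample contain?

k = ⌊7946/44⌋ = 180
Achieved size = ⌊(7946 − 22)/180⌋ + 1 = ⌊7924/180⌋ + 1 = 44 + 1 = 45
(last selection: 22 + 44×180 = 7942 ≤ 7946; next would be 8122 > 7946)

45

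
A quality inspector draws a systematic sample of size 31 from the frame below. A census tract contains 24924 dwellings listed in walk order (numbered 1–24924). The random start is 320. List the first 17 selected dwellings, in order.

k = N/n = 24924/31 = 804
dwelling 1: 320
dwelling 2: 320 + 804 = 1124
dwelling 3: 1124 + 804 = 1928
dwelling 4: 1928 + 804 = 2732
dwelling 5: 2732 + 804 = 3536
dwelling 6: 3536 + 804 = 4340
dwelling 7: 4340 + 804 = 5144
dwelling 8: 5144 + 804 = 5948
dwelling 9: 5948 + 804 = 6752
dwelling 10: 6752 + 804 = 7556
dwelling 11: 7556 + 804 = 8360
dwelling 12: 8360 + 804 = 9164
dwelling 13: 9164 + 804 = 9968
dwelling 14: 9968 + 804 = 10772
dwelling 15: 10772 + 804 = 11576
dwelling 16: 11576 + 804 = 12380
dwelling 17: 12380 + 804 = 13184

320, 1124, 1928, 2732, 3536, 4340, 5144, 5948, 6752, 7556, 8360, 9164, 9968, 10772, 11576, 12380, 13184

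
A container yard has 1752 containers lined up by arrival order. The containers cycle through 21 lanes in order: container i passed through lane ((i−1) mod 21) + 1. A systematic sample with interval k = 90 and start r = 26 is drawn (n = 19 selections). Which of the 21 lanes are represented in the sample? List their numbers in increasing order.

Consecutive selections differ by k = 90, so their lane numbers differ by 90 mod 21 = 6.
gcd(90, 21) = 3, so the sample visits 21/3 = 7 distinct residues mod 21.
Start 26 is lane 5; the lanes hit are 2, 5, 8, 11, 14, 17, 20.

2, 5, 8, 11, 14, 17, 20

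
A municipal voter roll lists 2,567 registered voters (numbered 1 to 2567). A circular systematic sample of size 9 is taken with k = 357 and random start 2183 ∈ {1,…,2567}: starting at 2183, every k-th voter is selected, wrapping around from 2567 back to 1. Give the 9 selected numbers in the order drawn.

2183, 2540, 330, 687, 1044, 1401, 1758, 2115, 2472

Selection 1: 2183
Selection 2: 2183 + 357 = 2540
Selection 3: 2540 + 357 = 2897 → 2897 − 2567 = 330
Selection 4: 330 + 357 = 687
Selection 5: 687 + 357 = 1044
Selection 6: 1044 + 357 = 1401
Selection 7: 1401 + 357 = 1758
Selection 8: 1758 + 357 = 2115
Selection 9: 2115 + 357 = 2472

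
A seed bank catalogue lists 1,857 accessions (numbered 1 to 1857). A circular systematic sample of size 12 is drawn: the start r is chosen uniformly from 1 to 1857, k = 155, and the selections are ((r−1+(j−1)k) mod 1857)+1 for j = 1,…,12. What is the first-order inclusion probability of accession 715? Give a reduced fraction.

4/619

For each position j, as r ranges over 1…1857 the j-th selection hits every accession exactly once, so accession 715 is selected for exactly 12 of the 1857 starts.
Inclusion probability = 12/1857 = 4/619.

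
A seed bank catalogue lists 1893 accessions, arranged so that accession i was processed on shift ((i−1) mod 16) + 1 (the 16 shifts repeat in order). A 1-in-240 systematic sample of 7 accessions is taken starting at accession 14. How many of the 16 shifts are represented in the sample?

1

Consecutive selections differ by k = 240, so their shift numbers differ by 240 mod 16 = 0.
gcd(240, 16) = 16, so the sample visits 16/16 = 1 distinct residues mod 16.
Start 14 is shift 14; the shifts hit are 14.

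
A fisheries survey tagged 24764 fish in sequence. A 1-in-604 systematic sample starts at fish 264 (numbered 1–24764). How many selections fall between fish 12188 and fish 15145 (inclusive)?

5

k = 604
First selection ≥ 12188: 264 + ⌈(12188−264)/604⌉·604 = 264 + 20×604 = 12344
Last selection ≤ 15145: 264 + ⌊(15145−264)/604⌋·604 = 264 + 24×604 = 14760
Count = 24 − 20 + 1 = 5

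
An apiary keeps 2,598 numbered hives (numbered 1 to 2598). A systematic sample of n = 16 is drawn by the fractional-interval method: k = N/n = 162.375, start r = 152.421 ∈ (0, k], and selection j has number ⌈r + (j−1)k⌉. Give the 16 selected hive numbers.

j=1: r + 0k = 152.421 → ⌈·⌉ = 153
j=2: r + 1k = 314.796 → ⌈·⌉ = 315
j=3: r + 2k = 477.171 → ⌈·⌉ = 478
j=4: r + 3k = 639.546 → ⌈·⌉ = 640
j=5: r + 4k = 801.921 → ⌈·⌉ = 802
j=6: r + 5k = 964.296 → ⌈·⌉ = 965
j=7: r + 6k = 1126.671 → ⌈·⌉ = 1127
j=8: r + 7k = 1289.046 → ⌈·⌉ = 1290
j=9: r + 8k = 1451.421 → ⌈·⌉ = 1452
j=10: r + 9k = 1613.796 → ⌈·⌉ = 1614
j=11: r + 10k = 1776.171 → ⌈·⌉ = 1777
j=12: r + 11k = 1938.546 → ⌈·⌉ = 1939
j=13: r + 12k = 2100.921 → ⌈·⌉ = 2101
j=14: r + 13k = 2263.296 → ⌈·⌉ = 2264
j=15: r + 14k = 2425.671 → ⌈·⌉ = 2426
j=16: r + 15k = 2588.046 → ⌈·⌉ = 2589

153, 315, 478, 640, 802, 965, 1127, 1290, 1452, 1614, 1777, 1939, 2101, 2264, 2426, 2589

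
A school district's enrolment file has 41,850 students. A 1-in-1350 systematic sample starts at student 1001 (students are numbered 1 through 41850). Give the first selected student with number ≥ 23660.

23951

k = 1350
Steps past start: ⌈(23660 − 1001)/1350⌉ = ⌈22659/1350⌉ = 17
Selected student: 1001 + 17×1350 = 23951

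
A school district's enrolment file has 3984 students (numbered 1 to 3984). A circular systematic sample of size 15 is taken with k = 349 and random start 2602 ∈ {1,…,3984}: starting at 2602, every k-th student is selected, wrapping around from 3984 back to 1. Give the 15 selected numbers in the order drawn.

2602, 2951, 3300, 3649, 14, 363, 712, 1061, 1410, 1759, 2108, 2457, 2806, 3155, 3504

Selection 1: 2602
Selection 2: 2602 + 349 = 2951
Selection 3: 2951 + 349 = 3300
Selection 4: 3300 + 349 = 3649
Selection 5: 3649 + 349 = 3998 → 3998 − 3984 = 14
Selection 6: 14 + 349 = 363
Selection 7: 363 + 349 = 712
Selection 8: 712 + 349 = 1061
Selection 9: 1061 + 349 = 1410
Selection 10: 1410 + 349 = 1759
Selection 11: 1759 + 349 = 2108
Selection 12: 2108 + 349 = 2457
Selection 13: 2457 + 349 = 2806
Selection 14: 2806 + 349 = 3155
Selection 15: 3155 + 349 = 3504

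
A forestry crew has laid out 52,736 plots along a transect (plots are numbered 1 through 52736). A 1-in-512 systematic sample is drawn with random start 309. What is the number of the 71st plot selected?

k = 512
71st selection = r + (71−1)·k = 309 + 70×512 = 309 + 35840 = 36149

36149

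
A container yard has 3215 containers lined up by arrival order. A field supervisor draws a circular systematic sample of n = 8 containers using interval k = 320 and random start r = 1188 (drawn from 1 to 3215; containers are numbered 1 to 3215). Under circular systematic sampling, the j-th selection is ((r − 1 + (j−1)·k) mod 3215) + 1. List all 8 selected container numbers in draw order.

Selection 1: 1188
Selection 2: 1188 + 320 = 1508
Selection 3: 1508 + 320 = 1828
Selection 4: 1828 + 320 = 2148
Selection 5: 2148 + 320 = 2468
Selection 6: 2468 + 320 = 2788
Selection 7: 2788 + 320 = 3108
Selection 8: 3108 + 320 = 3428 → 3428 − 3215 = 213

1188, 1508, 1828, 2148, 2468, 2788, 3108, 213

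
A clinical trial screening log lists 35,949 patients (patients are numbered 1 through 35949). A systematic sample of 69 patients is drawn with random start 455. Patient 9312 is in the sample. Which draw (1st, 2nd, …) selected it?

18

k = 35949/69 = 521
position = (9312 − 455)/521 + 1 = 8857/521 + 1 = 17 + 1 = 18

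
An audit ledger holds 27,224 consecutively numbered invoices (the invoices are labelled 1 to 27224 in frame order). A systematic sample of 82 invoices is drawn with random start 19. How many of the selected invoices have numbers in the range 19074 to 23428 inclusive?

13

k = 27224/82 = 332
First selection ≥ 19074: 19 + ⌈(19074−19)/332⌉·332 = 19 + 58×332 = 19275
Last selection ≤ 23428: 19 + ⌊(23428−19)/332⌋·332 = 19 + 70×332 = 23259
Count = 70 − 58 + 1 = 13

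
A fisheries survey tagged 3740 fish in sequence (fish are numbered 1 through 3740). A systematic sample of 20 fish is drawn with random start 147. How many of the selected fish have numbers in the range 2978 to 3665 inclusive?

3

k = 3740/20 = 187
First selection ≥ 2978: 147 + ⌈(2978−147)/187⌉·187 = 147 + 16×187 = 3139
Last selection ≤ 3665: 147 + ⌊(3665−147)/187⌋·187 = 147 + 18×187 = 3513
Count = 18 − 16 + 1 = 3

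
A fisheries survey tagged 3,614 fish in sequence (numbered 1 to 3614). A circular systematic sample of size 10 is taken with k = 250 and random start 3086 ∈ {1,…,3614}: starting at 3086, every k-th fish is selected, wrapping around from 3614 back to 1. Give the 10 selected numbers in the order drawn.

3086, 3336, 3586, 222, 472, 722, 972, 1222, 1472, 1722

Selection 1: 3086
Selection 2: 3086 + 250 = 3336
Selection 3: 3336 + 250 = 3586
Selection 4: 3586 + 250 = 3836 → 3836 − 3614 = 222
Selection 5: 222 + 250 = 472
Selection 6: 472 + 250 = 722
Selection 7: 722 + 250 = 972
Selection 8: 972 + 250 = 1222
Selection 9: 1222 + 250 = 1472
Selection 10: 1472 + 250 = 1722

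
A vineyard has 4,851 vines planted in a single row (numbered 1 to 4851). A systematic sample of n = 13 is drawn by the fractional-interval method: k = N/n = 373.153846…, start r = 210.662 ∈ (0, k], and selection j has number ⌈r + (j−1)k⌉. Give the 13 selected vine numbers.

211, 584, 957, 1331, 1704, 2077, 2450, 2823, 3196, 3570, 3943, 4316, 4689

j=1: r + 0k = 210.662 → ⌈·⌉ = 211
j=2: r + 1k = 583.815846… → ⌈·⌉ = 584
j=3: r + 2k = 956.969692… → ⌈·⌉ = 957
j=4: r + 3k = 1330.123538… → ⌈·⌉ = 1331
j=5: r + 4k = 1703.277384… → ⌈·⌉ = 1704
j=6: r + 5k = 2076.431230… → ⌈·⌉ = 2077
j=7: r + 6k = 2449.585076… → ⌈·⌉ = 2450
j=8: r + 7k = 2822.738923… → ⌈·⌉ = 2823
j=9: r + 8k = 3195.892769… → ⌈·⌉ = 3196
j=10: r + 9k = 3569.046615… → ⌈·⌉ = 3570
j=11: r + 10k = 3942.200461… → ⌈·⌉ = 3943
j=12: r + 11k = 4315.354307… → ⌈·⌉ = 4316
j=13: r + 12k = 4688.508153… → ⌈·⌉ = 4689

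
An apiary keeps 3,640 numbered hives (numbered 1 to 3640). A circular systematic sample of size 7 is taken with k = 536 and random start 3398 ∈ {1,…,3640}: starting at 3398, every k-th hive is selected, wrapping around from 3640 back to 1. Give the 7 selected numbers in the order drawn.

Selection 1: 3398
Selection 2: 3398 + 536 = 3934 → 3934 − 3640 = 294
Selection 3: 294 + 536 = 830
Selection 4: 830 + 536 = 1366
Selection 5: 1366 + 536 = 1902
Selection 6: 1902 + 536 = 2438
Selection 7: 2438 + 536 = 2974

3398, 294, 830, 1366, 1902, 2438, 2974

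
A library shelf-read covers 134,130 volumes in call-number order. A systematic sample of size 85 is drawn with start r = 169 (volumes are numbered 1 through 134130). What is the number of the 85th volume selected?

k = 134130/85 = 1578
85th selection = r + (85−1)·k = 169 + 84×1578 = 169 + 132552 = 132721

132721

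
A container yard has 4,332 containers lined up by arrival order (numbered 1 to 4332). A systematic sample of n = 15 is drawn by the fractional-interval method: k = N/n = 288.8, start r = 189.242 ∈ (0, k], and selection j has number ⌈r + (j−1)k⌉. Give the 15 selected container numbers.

190, 479, 767, 1056, 1345, 1634, 1923, 2211, 2500, 2789, 3078, 3367, 3655, 3944, 4233

j=1: r + 0k = 189.242 → ⌈·⌉ = 190
j=2: r + 1k = 478.042 → ⌈·⌉ = 479
j=3: r + 2k = 766.842 → ⌈·⌉ = 767
j=4: r + 3k = 1055.642 → ⌈·⌉ = 1056
j=5: r + 4k = 1344.442 → ⌈·⌉ = 1345
j=6: r + 5k = 1633.242 → ⌈·⌉ = 1634
j=7: r + 6k = 1922.042 → ⌈·⌉ = 1923
j=8: r + 7k = 2210.842 → ⌈·⌉ = 2211
j=9: r + 8k = 2499.642 → ⌈·⌉ = 2500
j=10: r + 9k = 2788.442 → ⌈·⌉ = 2789
j=11: r + 10k = 3077.242 → ⌈·⌉ = 3078
j=12: r + 11k = 3366.042 → ⌈·⌉ = 3367
j=13: r + 12k = 3654.842 → ⌈·⌉ = 3655
j=14: r + 13k = 3943.642 → ⌈·⌉ = 3944
j=15: r + 14k = 4232.442 → ⌈·⌉ = 4233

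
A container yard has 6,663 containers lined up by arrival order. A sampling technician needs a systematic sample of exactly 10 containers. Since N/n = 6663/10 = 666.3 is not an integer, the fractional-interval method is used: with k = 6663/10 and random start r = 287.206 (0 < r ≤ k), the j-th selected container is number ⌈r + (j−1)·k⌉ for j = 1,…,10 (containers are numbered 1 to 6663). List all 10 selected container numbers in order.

j=1: r + 0k = 287.206 → ⌈·⌉ = 288
j=2: r + 1k = 953.506 → ⌈·⌉ = 954
j=3: r + 2k = 1619.806 → ⌈·⌉ = 1620
j=4: r + 3k = 2286.106 → ⌈·⌉ = 2287
j=5: r + 4k = 2952.406 → ⌈·⌉ = 2953
j=6: r + 5k = 3618.706 → ⌈·⌉ = 3619
j=7: r + 6k = 4285.006 → ⌈·⌉ = 4286
j=8: r + 7k = 4951.306 → ⌈·⌉ = 4952
j=9: r + 8k = 5617.606 → ⌈·⌉ = 5618
j=10: r + 9k = 6283.906 → ⌈·⌉ = 6284

288, 954, 1620, 2287, 2953, 3619, 4286, 4952, 5618, 6284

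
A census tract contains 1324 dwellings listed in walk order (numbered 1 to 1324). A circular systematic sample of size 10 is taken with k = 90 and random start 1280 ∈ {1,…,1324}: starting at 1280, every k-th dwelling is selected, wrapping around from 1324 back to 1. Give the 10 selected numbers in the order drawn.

Selection 1: 1280
Selection 2: 1280 + 90 = 1370 → 1370 − 1324 = 46
Selection 3: 46 + 90 = 136
Selection 4: 136 + 90 = 226
Selection 5: 226 + 90 = 316
Selection 6: 316 + 90 = 406
Selection 7: 406 + 90 = 496
Selection 8: 496 + 90 = 586
Selection 9: 586 + 90 = 676
Selection 10: 676 + 90 = 766

1280, 46, 136, 226, 316, 406, 496, 586, 676, 766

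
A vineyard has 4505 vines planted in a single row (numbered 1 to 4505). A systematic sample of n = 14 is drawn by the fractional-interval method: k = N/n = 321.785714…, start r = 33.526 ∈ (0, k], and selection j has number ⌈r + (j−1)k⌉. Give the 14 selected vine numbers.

34, 356, 678, 999, 1321, 1643, 1965, 2287, 2608, 2930, 3252, 3574, 3895, 4217

j=1: r + 0k = 33.526 → ⌈·⌉ = 34
j=2: r + 1k = 355.311714… → ⌈·⌉ = 356
j=3: r + 2k = 677.097428… → ⌈·⌉ = 678
j=4: r + 3k = 998.883142… → ⌈·⌉ = 999
j=5: r + 4k = 1320.668857… → ⌈·⌉ = 1321
j=6: r + 5k = 1642.454571… → ⌈·⌉ = 1643
j=7: r + 6k = 1964.240285… → ⌈·⌉ = 1965
j=8: r + 7k = 2286.026 → ⌈·⌉ = 2287
j=9: r + 8k = 2607.811714… → ⌈·⌉ = 2608
j=10: r + 9k = 2929.597428… → ⌈·⌉ = 2930
j=11: r + 10k = 3251.383142… → ⌈·⌉ = 3252
j=12: r + 11k = 3573.168857… → ⌈·⌉ = 3574
j=13: r + 12k = 3894.954571… → ⌈·⌉ = 3895
j=14: r + 13k = 4216.740285… → ⌈·⌉ = 4217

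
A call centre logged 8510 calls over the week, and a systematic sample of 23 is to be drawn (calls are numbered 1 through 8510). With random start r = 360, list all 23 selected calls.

k = N/n = 8510/23 = 370
call 1: 360
call 2: 360 + 370 = 730
call 3: 730 + 370 = 1100
call 4: 1100 + 370 = 1470
call 5: 1470 + 370 = 1840
call 6: 1840 + 370 = 2210
call 7: 2210 + 370 = 2580
call 8: 2580 + 370 = 2950
call 9: 2950 + 370 = 3320
call 10: 3320 + 370 = 3690
call 11: 3690 + 370 = 4060
call 12: 4060 + 370 = 4430
call 13: 4430 + 370 = 4800
call 14: 4800 + 370 = 5170
call 15: 5170 + 370 = 5540
call 16: 5540 + 370 = 5910
call 17: 5910 + 370 = 6280
call 18: 6280 + 370 = 6650
call 19: 6650 + 370 = 7020
call 20: 7020 + 370 = 7390
call 21: 7390 + 370 = 7760
call 22: 7760 + 370 = 8130
call 23: 8130 + 370 = 8500

360, 730, 1100, 1470, 1840, 2210, 2580, 2950, 3320, 3690, 4060, 4430, 4800, 5170, 5540, 5910, 6280, 6650, 7020, 7390, 7760, 8130, 8500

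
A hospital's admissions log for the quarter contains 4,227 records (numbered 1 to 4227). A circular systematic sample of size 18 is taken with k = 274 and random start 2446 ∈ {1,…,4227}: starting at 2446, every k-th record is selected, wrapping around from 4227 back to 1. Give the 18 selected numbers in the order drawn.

Selection 1: 2446
Selection 2: 2446 + 274 = 2720
Selection 3: 2720 + 274 = 2994
Selection 4: 2994 + 274 = 3268
Selection 5: 3268 + 274 = 3542
Selection 6: 3542 + 274 = 3816
Selection 7: 3816 + 274 = 4090
Selection 8: 4090 + 274 = 4364 → 4364 − 4227 = 137
Selection 9: 137 + 274 = 411
Selection 10: 411 + 274 = 685
Selection 11: 685 + 274 = 959
Selection 12: 959 + 274 = 1233
Selection 13: 1233 + 274 = 1507
Selection 14: 1507 + 274 = 1781
Selection 15: 1781 + 274 = 2055
Selection 16: 2055 + 274 = 2329
Selection 17: 2329 + 274 = 2603
Selection 18: 2603 + 274 = 2877

2446, 2720, 2994, 3268, 3542, 3816, 4090, 137, 411, 685, 959, 1233, 1507, 1781, 2055, 2329, 2603, 2877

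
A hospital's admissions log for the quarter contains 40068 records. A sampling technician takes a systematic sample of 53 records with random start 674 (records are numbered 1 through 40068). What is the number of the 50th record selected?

37718

k = 40068/53 = 756
50th selection = r + (50−1)·k = 674 + 49×756 = 674 + 37044 = 37718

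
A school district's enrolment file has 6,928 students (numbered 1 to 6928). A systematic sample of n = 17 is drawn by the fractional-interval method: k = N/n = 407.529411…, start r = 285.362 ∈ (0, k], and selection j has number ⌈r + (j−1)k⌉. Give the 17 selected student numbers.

j=1: r + 0k = 285.362 → ⌈·⌉ = 286
j=2: r + 1k = 692.891411… → ⌈·⌉ = 693
j=3: r + 2k = 1100.420823… → ⌈·⌉ = 1101
j=4: r + 3k = 1507.950235… → ⌈·⌉ = 1508
j=5: r + 4k = 1915.479647… → ⌈·⌉ = 1916
j=6: r + 5k = 2323.009058… → ⌈·⌉ = 2324
j=7: r + 6k = 2730.538470… → ⌈·⌉ = 2731
j=8: r + 7k = 3138.067882… → ⌈·⌉ = 3139
j=9: r + 8k = 3545.597294… → ⌈·⌉ = 3546
j=10: r + 9k = 3953.126705… → ⌈·⌉ = 3954
j=11: r + 10k = 4360.656117… → ⌈·⌉ = 4361
j=12: r + 11k = 4768.185529… → ⌈·⌉ = 4769
j=13: r + 12k = 5175.714941… → ⌈·⌉ = 5176
j=14: r + 13k = 5583.244352… → ⌈·⌉ = 5584
j=15: r + 14k = 5990.773764… → ⌈·⌉ = 5991
j=16: r + 15k = 6398.303176… → ⌈·⌉ = 6399
j=17: r + 16k = 6805.832588… → ⌈·⌉ = 6806

286, 693, 1101, 1508, 1916, 2324, 2731, 3139, 3546, 3954, 4361, 4769, 5176, 5584, 5991, 6399, 6806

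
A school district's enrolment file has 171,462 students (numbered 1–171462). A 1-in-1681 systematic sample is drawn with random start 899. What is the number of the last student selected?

k = 1681
102nd selection = r + (102−1)·k = 899 + 101×1681 = 899 + 169781 = 170680

170680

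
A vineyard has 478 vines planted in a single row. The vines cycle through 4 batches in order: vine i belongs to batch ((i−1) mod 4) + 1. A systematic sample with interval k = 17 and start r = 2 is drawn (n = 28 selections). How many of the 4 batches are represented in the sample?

4

Consecutive selections differ by k = 17, so their batch numbers differ by 17 mod 4 = 1.
gcd(17, 4) = 1, so the sample visits 4/1 = 4 distinct residues mod 4.
Start 2 is batch 2; the batches hit are 1, 2, 3, 4.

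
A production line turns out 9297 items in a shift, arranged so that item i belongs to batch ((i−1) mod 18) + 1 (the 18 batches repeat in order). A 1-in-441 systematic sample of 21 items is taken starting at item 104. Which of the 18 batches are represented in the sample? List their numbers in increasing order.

5, 14

Consecutive selections differ by k = 441, so their batch numbers differ by 441 mod 18 = 9.
gcd(441, 18) = 9, so the sample visits 18/9 = 2 distinct residues mod 18.
Start 104 is batch 14; the batches hit are 5, 14.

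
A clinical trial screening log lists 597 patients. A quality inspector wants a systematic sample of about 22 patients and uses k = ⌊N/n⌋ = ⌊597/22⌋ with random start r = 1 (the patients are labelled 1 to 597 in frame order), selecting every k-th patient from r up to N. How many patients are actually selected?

k = ⌊597/22⌋ = 27
Achieved size = ⌊(597 − 1)/27⌋ + 1 = ⌊596/27⌋ + 1 = 22 + 1 = 23
(last selection: 1 + 22×27 = 595 ≤ 597; next would be 622 > 597)

23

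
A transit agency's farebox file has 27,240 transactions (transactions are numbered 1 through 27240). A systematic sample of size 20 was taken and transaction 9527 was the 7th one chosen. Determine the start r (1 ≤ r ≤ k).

k = 27240/20 = 1362
r = 9527 − (7−1)×1362 = 9527 − 8172 = 1355

1355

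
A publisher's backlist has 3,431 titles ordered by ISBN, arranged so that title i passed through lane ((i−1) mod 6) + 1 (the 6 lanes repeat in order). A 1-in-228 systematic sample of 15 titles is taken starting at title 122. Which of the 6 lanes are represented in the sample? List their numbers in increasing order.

2

Consecutive selections differ by k = 228, so their lane numbers differ by 228 mod 6 = 0.
gcd(228, 6) = 6, so the sample visits 6/6 = 1 distinct residues mod 6.
Start 122 is lane 2; the lanes hit are 2.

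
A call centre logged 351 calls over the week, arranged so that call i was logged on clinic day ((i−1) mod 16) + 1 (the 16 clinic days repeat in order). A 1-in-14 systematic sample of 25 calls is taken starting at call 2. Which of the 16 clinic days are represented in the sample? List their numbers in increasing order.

Consecutive selections differ by k = 14, so their clinic day numbers differ by 14 mod 16 = 14.
gcd(14, 16) = 2, so the sample visits 16/2 = 8 distinct residues mod 16.
Start 2 is clinic day 2; the clinic days hit are 2, 4, 6, 8, 10, 12, 14, 16.

2, 4, 6, 8, 10, 12, 14, 16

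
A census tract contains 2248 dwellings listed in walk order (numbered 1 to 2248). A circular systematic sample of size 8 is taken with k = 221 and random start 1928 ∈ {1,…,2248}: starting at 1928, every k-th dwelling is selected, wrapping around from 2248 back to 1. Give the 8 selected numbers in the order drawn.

Selection 1: 1928
Selection 2: 1928 + 221 = 2149
Selection 3: 2149 + 221 = 2370 → 2370 − 2248 = 122
Selection 4: 122 + 221 = 343
Selection 5: 343 + 221 = 564
Selection 6: 564 + 221 = 785
Selection 7: 785 + 221 = 1006
Selection 8: 1006 + 221 = 1227

1928, 2149, 122, 343, 564, 785, 1006, 1227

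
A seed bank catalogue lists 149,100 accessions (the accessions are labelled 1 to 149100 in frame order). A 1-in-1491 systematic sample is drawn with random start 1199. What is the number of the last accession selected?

148808

k = 1491
100th selection = r + (100−1)·k = 1199 + 99×1491 = 1199 + 147609 = 148808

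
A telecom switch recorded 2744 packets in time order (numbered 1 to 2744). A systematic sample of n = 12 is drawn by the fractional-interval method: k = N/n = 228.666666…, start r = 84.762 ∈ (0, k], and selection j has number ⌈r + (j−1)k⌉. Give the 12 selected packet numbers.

j=1: r + 0k = 84.762 → ⌈·⌉ = 85
j=2: r + 1k = 313.428666… → ⌈·⌉ = 314
j=3: r + 2k = 542.095333… → ⌈·⌉ = 543
j=4: r + 3k = 770.762 → ⌈·⌉ = 771
j=5: r + 4k = 999.428666… → ⌈·⌉ = 1000
j=6: r + 5k = 1228.095333… → ⌈·⌉ = 1229
j=7: r + 6k = 1456.762 → ⌈·⌉ = 1457
j=8: r + 7k = 1685.428666… → ⌈·⌉ = 1686
j=9: r + 8k = 1914.095333… → ⌈·⌉ = 1915
j=10: r + 9k = 2142.762 → ⌈·⌉ = 2143
j=11: r + 10k = 2371.428666… → ⌈·⌉ = 2372
j=12: r + 11k = 2600.095333… → ⌈·⌉ = 2601

85, 314, 543, 771, 1000, 1229, 1457, 1686, 1915, 2143, 2372, 2601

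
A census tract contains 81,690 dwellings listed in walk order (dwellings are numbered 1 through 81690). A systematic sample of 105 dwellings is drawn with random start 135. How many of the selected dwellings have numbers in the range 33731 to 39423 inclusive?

7

k = 81690/105 = 778
First selection ≥ 33731: 135 + ⌈(33731−135)/778⌉·778 = 135 + 44×778 = 34367
Last selection ≤ 39423: 135 + ⌊(39423−135)/778⌋·778 = 135 + 50×778 = 39035
Count = 50 − 44 + 1 = 7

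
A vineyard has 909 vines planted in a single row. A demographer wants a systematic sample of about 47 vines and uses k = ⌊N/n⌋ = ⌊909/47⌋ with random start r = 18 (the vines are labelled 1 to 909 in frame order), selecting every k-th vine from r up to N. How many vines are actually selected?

47

k = ⌊909/47⌋ = 19
Achieved size = ⌊(909 − 18)/19⌋ + 1 = ⌊891/19⌋ + 1 = 46 + 1 = 47
(last selection: 18 + 46×19 = 892 ≤ 909; next would be 911 > 909)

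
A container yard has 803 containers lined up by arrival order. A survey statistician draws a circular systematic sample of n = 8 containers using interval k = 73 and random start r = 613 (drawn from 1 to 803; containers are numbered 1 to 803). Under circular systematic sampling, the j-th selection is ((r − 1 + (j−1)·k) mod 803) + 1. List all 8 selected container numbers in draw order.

Selection 1: 613
Selection 2: 613 + 73 = 686
Selection 3: 686 + 73 = 759
Selection 4: 759 + 73 = 832 → 832 − 803 = 29
Selection 5: 29 + 73 = 102
Selection 6: 102 + 73 = 175
Selection 7: 175 + 73 = 248
Selection 8: 248 + 73 = 321

613, 686, 759, 29, 102, 175, 248, 321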